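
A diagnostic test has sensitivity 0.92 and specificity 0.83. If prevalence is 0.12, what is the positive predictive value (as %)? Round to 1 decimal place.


PPV = (sens * prev) / (sens * prev + (1-spec) * (1-prev))
Numerator = 0.92 * 0.12 = 0.1104
P(positive and no disease) = (1 - spec) * (1 - prev) = (1 - 0.83) * (1 - 0.12) = 0.1496
Denominator = 0.1104 + 0.1496 = 0.26
PPV = 0.1104 / 0.26 = 0.424615
As percentage = 42.5


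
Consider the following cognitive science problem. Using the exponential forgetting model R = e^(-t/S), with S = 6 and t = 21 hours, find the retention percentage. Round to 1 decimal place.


R = e^(-t/S)
-t/S = -21/6 = -3.5
R = e^(-3.5) = 0.030197
Percentage = 0.030197 * 100
= 3.0


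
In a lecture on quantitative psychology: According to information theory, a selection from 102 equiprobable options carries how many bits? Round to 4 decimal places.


H = log2(n)
H = log2(102)
= 6.6724


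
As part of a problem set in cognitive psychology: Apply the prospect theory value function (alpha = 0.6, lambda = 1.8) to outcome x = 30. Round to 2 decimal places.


Since x = 30 >= 0, use v(x) = x^0.6
30^0.6 = 7.6961
v(30) = 7.70


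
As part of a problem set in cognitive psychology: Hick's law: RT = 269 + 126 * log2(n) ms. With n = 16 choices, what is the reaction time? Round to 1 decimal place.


RT = 269 + 126 * log2(16)
log2(16) = 4.0
RT = 269 + 126 * 4.0
= 269 + 504.0
= 773.0 ms


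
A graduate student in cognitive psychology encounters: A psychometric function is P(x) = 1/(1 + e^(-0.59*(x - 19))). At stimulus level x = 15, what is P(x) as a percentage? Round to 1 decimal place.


P(x) = 1/(1 + e^(-0.59*(15 - 19)))
Exponent = -0.59 * -4 = 2.36
e^(2.36) = 10.590951
P = 1/(1 + 10.590951) = 0.086274
Percentage = 8.6


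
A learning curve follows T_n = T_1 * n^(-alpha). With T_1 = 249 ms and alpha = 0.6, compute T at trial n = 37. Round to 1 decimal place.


T_n = 249 * 37^(-0.6)
37^(-0.6) = 0.114572
T_n = 249 * 0.114572
= 28.5 ms


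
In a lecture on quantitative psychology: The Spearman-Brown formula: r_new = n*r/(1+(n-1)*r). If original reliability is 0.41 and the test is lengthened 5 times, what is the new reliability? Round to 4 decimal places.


r_new = n*r / (1 + (n-1)*r)
Numerator = 5 * 0.41 = 2.05
Denominator = 1 + 4 * 0.41 = 2.64
r_new = 2.05 / 2.64
= 0.7765


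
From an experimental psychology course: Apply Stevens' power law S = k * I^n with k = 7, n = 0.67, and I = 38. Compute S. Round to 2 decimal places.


S = 7 * 38^0.67
38^0.67 = 11.4408
S = 7 * 11.4408
= 80.09


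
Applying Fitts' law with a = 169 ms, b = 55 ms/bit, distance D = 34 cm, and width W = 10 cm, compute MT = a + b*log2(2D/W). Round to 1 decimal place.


MT = 169 + 55 * log2(2*34/10)
2D/W = 6.8
log2(6.8) = 2.7655
MT = 169 + 55 * 2.7655
= 321.1 ms


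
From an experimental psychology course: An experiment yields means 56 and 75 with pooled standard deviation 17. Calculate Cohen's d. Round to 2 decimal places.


Cohen's d = (M1 - M2) / S_pooled
= (56 - 75) / 17
= -19 / 17
= -1.12


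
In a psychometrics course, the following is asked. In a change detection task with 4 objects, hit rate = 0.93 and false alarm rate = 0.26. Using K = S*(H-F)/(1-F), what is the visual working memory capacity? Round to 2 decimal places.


K = S * (H - F) / (1 - F)
H - F = 0.67
1 - F = 0.74
K = 4 * 0.67 / 0.74
= 3.62


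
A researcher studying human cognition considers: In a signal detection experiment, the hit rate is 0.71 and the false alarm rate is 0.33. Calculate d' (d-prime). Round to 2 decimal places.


d' = z(HR) - z(FAR)
z(0.71) = 0.5534
z(0.33) = -0.4399
d' = 0.5534 - -0.4399
= 0.99


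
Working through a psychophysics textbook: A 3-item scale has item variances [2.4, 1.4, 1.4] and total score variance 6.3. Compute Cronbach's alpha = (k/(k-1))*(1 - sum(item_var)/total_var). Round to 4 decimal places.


alpha = (k/(k-1)) * (1 - sum(s_i^2)/s_total^2)
sum(item variances) = 5.2
k/(k-1) = 3/2 = 1.5
1 - 5.2/6.3 = 1 - 0.825397 = 0.174603
alpha = 1.5 * 0.174603
= 0.2619


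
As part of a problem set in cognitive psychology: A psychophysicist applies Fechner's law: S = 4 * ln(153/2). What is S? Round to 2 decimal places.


S = 4 * ln(153/2)
I/I0 = 76.5
ln(76.5) = 4.3373
S = 4 * 4.3373
= 17.35


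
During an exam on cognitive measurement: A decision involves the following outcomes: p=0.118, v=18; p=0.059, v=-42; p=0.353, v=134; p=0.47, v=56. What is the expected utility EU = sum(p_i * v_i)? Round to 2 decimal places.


EU = sum(p_i * v_i)
0.118 * 18 = 2.124
0.059 * -42 = -2.478
0.353 * 134 = 47.302
0.47 * 56 = 26.32
EU = 2.124 + -2.478 + 47.302 + 26.32
= 73.27


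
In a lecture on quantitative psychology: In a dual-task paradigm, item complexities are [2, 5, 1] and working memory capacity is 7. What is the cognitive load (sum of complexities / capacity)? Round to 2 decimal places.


Total complexity = 2 + 5 + 1 = 8
Load = total / capacity = 8 / 7
= 1.14


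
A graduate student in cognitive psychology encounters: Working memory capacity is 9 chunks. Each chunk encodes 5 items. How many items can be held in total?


Total items = chunks * items_per_chunk
= 9 * 5
= 45


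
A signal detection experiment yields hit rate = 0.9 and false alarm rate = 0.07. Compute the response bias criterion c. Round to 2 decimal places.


c = -0.5 * (z(HR) + z(FAR))
z(0.9) = 1.2816
z(0.07) = -1.4758
c = -0.5 * (1.2816 + -1.4758)
= -0.5 * -0.1942
= 0.10


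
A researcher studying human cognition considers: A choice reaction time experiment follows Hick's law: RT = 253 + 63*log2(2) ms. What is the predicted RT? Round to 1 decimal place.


RT = 253 + 63 * log2(2)
log2(2) = 1.0
RT = 253 + 63 * 1.0
= 253 + 63.0
= 316.0 ms


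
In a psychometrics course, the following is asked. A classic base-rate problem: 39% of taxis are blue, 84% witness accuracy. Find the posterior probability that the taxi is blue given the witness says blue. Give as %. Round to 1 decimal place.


P(blue | says blue) = P(says blue | blue)*P(blue) / [P(says blue | blue)*P(blue) + P(says blue | not blue)*P(not blue)]
Numerator = 0.84 * 0.39 = 0.3276
False identification = 0.16 * 0.61 = 0.0976
P = 0.3276 / (0.3276 + 0.0976)
= 0.3276 / 0.4252
As percentage = 77.0


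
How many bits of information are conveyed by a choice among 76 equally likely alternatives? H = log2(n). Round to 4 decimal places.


H = log2(n)
H = log2(76)
= 6.2479


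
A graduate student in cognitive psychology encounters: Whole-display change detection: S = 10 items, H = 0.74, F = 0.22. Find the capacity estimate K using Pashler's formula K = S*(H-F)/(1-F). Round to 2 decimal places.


K = S * (H - F) / (1 - F)
H - F = 0.52
1 - F = 0.78
K = 10 * 0.52 / 0.78
= 6.67


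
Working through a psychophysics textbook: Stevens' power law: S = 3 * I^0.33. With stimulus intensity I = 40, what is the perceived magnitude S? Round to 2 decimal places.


S = 3 * 40^0.33
40^0.33 = 3.3782
S = 3 * 3.3782
= 10.13


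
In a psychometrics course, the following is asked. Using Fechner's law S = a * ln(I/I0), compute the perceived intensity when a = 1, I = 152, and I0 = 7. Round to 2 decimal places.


S = 1 * ln(152/7)
I/I0 = 21.714286
ln(21.714286) = 3.078
S = 1 * 3.078
= 3.08


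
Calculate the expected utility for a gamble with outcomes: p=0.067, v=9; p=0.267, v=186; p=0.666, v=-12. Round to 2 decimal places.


EU = sum(p_i * v_i)
0.067 * 9 = 0.603
0.267 * 186 = 49.662
0.666 * -12 = -7.992
EU = 0.603 + 49.662 + -7.992
= 42.27


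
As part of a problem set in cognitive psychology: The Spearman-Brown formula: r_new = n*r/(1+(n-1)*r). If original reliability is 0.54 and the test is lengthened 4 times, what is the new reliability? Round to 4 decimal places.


r_new = n*r / (1 + (n-1)*r)
Numerator = 4 * 0.54 = 2.16
Denominator = 1 + 3 * 0.54 = 2.62
r_new = 2.16 / 2.62
= 0.8244


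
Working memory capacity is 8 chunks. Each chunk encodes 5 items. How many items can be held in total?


Total items = chunks * items_per_chunk
= 8 * 5
= 40


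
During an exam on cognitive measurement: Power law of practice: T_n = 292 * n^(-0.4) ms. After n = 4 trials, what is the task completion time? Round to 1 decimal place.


T_n = 292 * 4^(-0.4)
4^(-0.4) = 0.574349
T_n = 292 * 0.574349
= 167.7 ms


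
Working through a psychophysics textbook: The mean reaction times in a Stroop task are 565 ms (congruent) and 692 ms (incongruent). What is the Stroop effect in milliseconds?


Stroop effect = RT(incongruent) - RT(congruent)
= 692 - 565
= 127 ms


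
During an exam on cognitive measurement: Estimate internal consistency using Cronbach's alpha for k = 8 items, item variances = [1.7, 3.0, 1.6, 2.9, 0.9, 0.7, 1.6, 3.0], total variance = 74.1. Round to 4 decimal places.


alpha = (k/(k-1)) * (1 - sum(s_i^2)/s_total^2)
sum(item variances) = 15.4
k/(k-1) = 8/7 = 1.142857
1 - 15.4/74.1 = 1 - 0.207827 = 0.792173
alpha = 1.142857 * 0.792173
= 0.9053


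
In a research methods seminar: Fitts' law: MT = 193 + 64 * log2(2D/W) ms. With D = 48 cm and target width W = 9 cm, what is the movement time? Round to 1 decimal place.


MT = 193 + 64 * log2(2*48/9)
2D/W = 10.666667
log2(10.666667) = 3.415
MT = 193 + 64 * 3.415
= 411.6 ms


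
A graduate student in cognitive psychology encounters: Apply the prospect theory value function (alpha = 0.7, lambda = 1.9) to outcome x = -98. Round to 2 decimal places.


Since x = -98 < 0, use v(x) = -lambda*(-x)^alpha
(-x) = 98
98^0.7 = 24.7661
v(-98) = -1.9 * 24.7661
= -47.06


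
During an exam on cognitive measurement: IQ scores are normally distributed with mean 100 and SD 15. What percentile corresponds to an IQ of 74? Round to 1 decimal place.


z = (IQ - mean) / SD
z = (74 - 100) / 15 = -1.7333
Percentile = Phi(-1.7333) * 100
Phi(-1.7333) = 0.041521
= 4.2


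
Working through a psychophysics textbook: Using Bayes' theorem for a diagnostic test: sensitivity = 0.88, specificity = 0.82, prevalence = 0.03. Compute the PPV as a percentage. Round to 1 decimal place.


PPV = (sens * prev) / (sens * prev + (1-spec) * (1-prev))
Numerator = 0.88 * 0.03 = 0.0264
P(positive and no disease) = (1 - spec) * (1 - prev) = (1 - 0.82) * (1 - 0.03) = 0.1746
Denominator = 0.0264 + 0.1746 = 0.201
PPV = 0.0264 / 0.201 = 0.131343
As percentage = 13.1


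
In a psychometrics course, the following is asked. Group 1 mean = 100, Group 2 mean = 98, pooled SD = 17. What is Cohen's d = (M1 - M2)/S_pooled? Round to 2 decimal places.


Cohen's d = (M1 - M2) / S_pooled
= (100 - 98) / 17
= 2 / 17
= 0.12


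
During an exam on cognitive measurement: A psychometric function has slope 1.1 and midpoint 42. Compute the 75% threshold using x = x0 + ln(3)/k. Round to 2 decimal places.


At P = 0.75: 0.75 = 1/(1 + e^(-k*(x-x0)))
Solving: e^(-k*(x-x0)) = 1/3
x = x0 + ln(3)/k
ln(3) = 1.0986
x = 42 + 1.0986/1.1
= 42 + 0.9987
= 43.00


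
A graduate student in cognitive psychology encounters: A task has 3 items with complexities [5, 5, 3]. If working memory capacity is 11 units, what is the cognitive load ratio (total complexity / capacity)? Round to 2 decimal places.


Total complexity = 5 + 5 + 3 = 13
Load = total / capacity = 13 / 11
= 1.18


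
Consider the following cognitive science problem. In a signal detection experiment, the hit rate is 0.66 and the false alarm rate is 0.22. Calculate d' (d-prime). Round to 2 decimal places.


d' = z(HR) - z(FAR)
z(0.66) = 0.4125
z(0.22) = -0.7722
d' = 0.4125 - -0.7722
= 1.18


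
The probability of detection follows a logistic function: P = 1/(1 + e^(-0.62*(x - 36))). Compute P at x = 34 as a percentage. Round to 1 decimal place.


P(x) = 1/(1 + e^(-0.62*(34 - 36)))
Exponent = -0.62 * -2 = 1.24
e^(1.24) = 3.455613
P = 1/(1 + 3.455613) = 0.224436
Percentage = 22.4


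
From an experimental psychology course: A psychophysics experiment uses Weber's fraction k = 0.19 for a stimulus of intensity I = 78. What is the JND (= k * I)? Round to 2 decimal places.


JND = k * I
JND = 0.19 * 78
= 14.82


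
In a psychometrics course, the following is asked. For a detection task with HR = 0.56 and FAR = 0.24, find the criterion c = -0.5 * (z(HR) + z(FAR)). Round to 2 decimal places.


c = -0.5 * (z(HR) + z(FAR))
z(0.56) = 0.151
z(0.24) = -0.7063
c = -0.5 * (0.151 + -0.7063)
= -0.5 * -0.5553
= 0.28


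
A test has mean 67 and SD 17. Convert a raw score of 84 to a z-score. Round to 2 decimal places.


z = (X - mu) / sigma
= (84 - 67) / 17
= 17 / 17
= 1.00


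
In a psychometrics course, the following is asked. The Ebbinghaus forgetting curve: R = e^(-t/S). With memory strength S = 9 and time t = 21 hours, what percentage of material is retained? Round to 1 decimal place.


R = e^(-t/S)
-t/S = -21/9 = -2.333333
R = e^(-2.333333) = 0.096972
Percentage = 0.096972 * 100
= 9.7


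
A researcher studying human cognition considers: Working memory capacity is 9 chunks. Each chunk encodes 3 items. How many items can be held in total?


Total items = chunks * items_per_chunk
= 9 * 3
= 27


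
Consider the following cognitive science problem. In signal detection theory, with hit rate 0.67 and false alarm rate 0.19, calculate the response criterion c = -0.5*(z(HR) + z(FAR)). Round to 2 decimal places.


c = -0.5 * (z(HR) + z(FAR))
z(0.67) = 0.4399
z(0.19) = -0.8779
c = -0.5 * (0.4399 + -0.8779)
= -0.5 * -0.438
= 0.22


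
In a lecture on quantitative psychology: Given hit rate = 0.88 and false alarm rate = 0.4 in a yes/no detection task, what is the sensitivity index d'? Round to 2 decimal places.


d' = z(HR) - z(FAR)
z(0.88) = 1.175
z(0.4) = -0.2533
d' = 1.175 - -0.2533
= 1.43


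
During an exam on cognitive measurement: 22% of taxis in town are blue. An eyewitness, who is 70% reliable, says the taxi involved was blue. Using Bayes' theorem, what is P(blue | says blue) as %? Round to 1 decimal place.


P(blue | says blue) = P(says blue | blue)*P(blue) / [P(says blue | blue)*P(blue) + P(says blue | not blue)*P(not blue)]
Numerator = 0.7 * 0.22 = 0.154
False identification = 0.3 * 0.78 = 0.234
P = 0.154 / (0.154 + 0.234)
= 0.154 / 0.388
As percentage = 39.7


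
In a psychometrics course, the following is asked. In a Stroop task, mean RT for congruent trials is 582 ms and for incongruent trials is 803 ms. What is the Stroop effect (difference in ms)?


Stroop effect = RT(incongruent) - RT(congruent)
= 803 - 582
= 221 ms


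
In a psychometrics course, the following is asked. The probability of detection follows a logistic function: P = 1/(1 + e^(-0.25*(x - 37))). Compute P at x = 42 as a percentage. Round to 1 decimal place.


P(x) = 1/(1 + e^(-0.25*(42 - 37)))
Exponent = -0.25 * 5 = -1.25
e^(-1.25) = 0.286505
P = 1/(1 + 0.286505) = 0.7773
Percentage = 77.7


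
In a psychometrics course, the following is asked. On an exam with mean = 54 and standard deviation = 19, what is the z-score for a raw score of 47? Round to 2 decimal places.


z = (X - mu) / sigma
= (47 - 54) / 19
= -7 / 19
= -0.37


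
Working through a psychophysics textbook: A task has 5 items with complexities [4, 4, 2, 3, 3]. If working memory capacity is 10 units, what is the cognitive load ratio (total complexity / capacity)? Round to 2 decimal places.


Total complexity = 4 + 4 + 2 + 3 + 3 = 16
Load = total / capacity = 16 / 10
= 1.60


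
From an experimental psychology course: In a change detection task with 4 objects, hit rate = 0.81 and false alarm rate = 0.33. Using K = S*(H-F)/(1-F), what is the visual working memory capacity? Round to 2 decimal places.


K = S * (H - F) / (1 - F)
H - F = 0.48
1 - F = 0.67
K = 4 * 0.48 / 0.67
= 2.87


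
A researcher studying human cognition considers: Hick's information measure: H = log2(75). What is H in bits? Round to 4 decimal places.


H = log2(n)
H = log2(75)
= 6.2288


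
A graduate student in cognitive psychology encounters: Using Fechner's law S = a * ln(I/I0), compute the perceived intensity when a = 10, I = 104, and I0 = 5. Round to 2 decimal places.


S = 10 * ln(104/5)
I/I0 = 20.8
ln(20.8) = 3.035
S = 10 * 3.035
= 30.35


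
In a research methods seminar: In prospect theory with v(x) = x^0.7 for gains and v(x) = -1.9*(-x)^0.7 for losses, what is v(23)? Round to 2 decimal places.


Since x = 23 >= 0, use v(x) = x^0.7
23^0.7 = 8.9786
v(23) = 8.98


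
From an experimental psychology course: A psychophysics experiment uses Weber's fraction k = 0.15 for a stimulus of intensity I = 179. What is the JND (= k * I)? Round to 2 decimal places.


JND = k * I
JND = 0.15 * 179
= 26.85


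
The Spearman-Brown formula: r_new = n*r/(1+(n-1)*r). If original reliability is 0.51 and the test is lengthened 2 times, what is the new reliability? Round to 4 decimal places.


r_new = n*r / (1 + (n-1)*r)
Numerator = 2 * 0.51 = 1.02
Denominator = 1 + 1 * 0.51 = 1.51
r_new = 1.02 / 1.51
= 0.6755


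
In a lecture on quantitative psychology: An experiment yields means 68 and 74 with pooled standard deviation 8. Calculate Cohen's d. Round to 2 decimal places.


Cohen's d = (M1 - M2) / S_pooled
= (68 - 74) / 8
= -6 / 8
= -0.75


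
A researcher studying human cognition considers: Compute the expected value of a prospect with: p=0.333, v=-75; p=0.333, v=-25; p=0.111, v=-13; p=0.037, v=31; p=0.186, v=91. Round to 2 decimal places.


EU = sum(p_i * v_i)
0.333 * -75 = -24.975
0.333 * -25 = -8.325
0.111 * -13 = -1.443
0.037 * 31 = 1.147
0.186 * 91 = 16.926
EU = -24.975 + -8.325 + -1.443 + 1.147 + 16.926
= -16.67


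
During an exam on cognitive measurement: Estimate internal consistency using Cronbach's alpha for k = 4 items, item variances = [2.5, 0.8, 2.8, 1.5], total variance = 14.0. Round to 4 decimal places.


alpha = (k/(k-1)) * (1 - sum(s_i^2)/s_total^2)
sum(item variances) = 7.6
k/(k-1) = 4/3 = 1.333333
1 - 7.6/14.0 = 1 - 0.542857 = 0.457143
alpha = 1.333333 * 0.457143
= 0.6095


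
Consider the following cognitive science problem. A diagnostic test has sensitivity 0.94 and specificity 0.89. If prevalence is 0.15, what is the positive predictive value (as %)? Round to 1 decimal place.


PPV = (sens * prev) / (sens * prev + (1-spec) * (1-prev))
Numerator = 0.94 * 0.15 = 0.141
P(positive and no disease) = (1 - spec) * (1 - prev) = (1 - 0.89) * (1 - 0.15) = 0.0935
Denominator = 0.141 + 0.0935 = 0.2345
PPV = 0.141 / 0.2345 = 0.601279
As percentage = 60.1


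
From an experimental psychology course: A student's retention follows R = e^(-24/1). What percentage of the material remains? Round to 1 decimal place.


R = e^(-t/S)
-t/S = -24/1 = -24.0
R = e^(-24.0) = 0.0
Percentage = 0.0 * 100
= 0.0


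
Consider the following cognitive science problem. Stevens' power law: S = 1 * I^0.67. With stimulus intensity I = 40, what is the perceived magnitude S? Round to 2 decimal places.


S = 1 * 40^0.67
40^0.67 = 11.8408
S = 1 * 11.8408
= 11.84


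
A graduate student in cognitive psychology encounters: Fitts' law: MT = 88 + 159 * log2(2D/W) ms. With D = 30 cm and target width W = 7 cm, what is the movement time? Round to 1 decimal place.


MT = 88 + 159 * log2(2*30/7)
2D/W = 8.571429
log2(8.571429) = 3.0995
MT = 88 + 159 * 3.0995
= 580.8 ms


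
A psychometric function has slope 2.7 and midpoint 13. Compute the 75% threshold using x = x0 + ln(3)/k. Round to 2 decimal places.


At P = 0.75: 0.75 = 1/(1 + e^(-k*(x-x0)))
Solving: e^(-k*(x-x0)) = 1/3
x = x0 + ln(3)/k
ln(3) = 1.0986
x = 13 + 1.0986/2.7
= 13 + 0.4069
= 13.41


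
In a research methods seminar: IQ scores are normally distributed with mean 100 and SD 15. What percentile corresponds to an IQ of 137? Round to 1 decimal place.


z = (IQ - mean) / SD
z = (137 - 100) / 15 = 2.4667
Percentile = Phi(2.4667) * 100
Phi(2.4667) = 0.993182
= 99.3


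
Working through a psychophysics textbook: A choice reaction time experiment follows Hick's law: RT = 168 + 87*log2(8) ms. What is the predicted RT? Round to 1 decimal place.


RT = 168 + 87 * log2(8)
log2(8) = 3.0
RT = 168 + 87 * 3.0
= 168 + 261.0
= 429.0 ms


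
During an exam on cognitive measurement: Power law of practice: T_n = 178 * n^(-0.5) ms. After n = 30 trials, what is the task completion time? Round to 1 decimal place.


T_n = 178 * 30^(-0.5)
30^(-0.5) = 0.182574
T_n = 178 * 0.182574
= 32.5 ms


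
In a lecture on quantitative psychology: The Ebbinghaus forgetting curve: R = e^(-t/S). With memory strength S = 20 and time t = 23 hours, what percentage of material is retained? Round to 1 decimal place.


R = e^(-t/S)
-t/S = -23/20 = -1.15
R = e^(-1.15) = 0.316637
Percentage = 0.316637 * 100
= 31.7


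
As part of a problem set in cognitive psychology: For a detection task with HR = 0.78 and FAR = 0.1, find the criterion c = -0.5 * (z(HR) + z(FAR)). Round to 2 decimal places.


c = -0.5 * (z(HR) + z(FAR))
z(0.78) = 0.7722
z(0.1) = -1.2816
c = -0.5 * (0.7722 + -1.2816)
= -0.5 * -0.5094
= 0.25


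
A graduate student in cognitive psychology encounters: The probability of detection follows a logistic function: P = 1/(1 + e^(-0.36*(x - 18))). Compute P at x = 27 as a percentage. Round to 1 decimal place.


P(x) = 1/(1 + e^(-0.36*(27 - 18)))
Exponent = -0.36 * 9 = -3.24
e^(-3.24) = 0.039164
P = 1/(1 + 0.039164) = 0.962312
Percentage = 96.2


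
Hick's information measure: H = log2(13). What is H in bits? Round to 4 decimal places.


H = log2(n)
H = log2(13)
= 3.7004


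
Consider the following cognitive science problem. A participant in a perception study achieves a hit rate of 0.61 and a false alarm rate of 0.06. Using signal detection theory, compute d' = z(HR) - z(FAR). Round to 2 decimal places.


d' = z(HR) - z(FAR)
z(0.61) = 0.2793
z(0.06) = -1.5548
d' = 0.2793 - -1.5548
= 1.83


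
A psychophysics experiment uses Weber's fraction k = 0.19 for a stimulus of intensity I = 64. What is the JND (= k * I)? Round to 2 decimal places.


JND = k * I
JND = 0.19 * 64
= 12.16


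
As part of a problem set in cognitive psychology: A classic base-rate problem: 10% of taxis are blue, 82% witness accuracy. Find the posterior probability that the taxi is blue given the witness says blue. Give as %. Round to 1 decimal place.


P(blue | says blue) = P(says blue | blue)*P(blue) / [P(says blue | blue)*P(blue) + P(says blue | not blue)*P(not blue)]
Numerator = 0.82 * 0.1 = 0.082
False identification = 0.18 * 0.9 = 0.162
P = 0.082 / (0.082 + 0.162)
= 0.082 / 0.244
As percentage = 33.6


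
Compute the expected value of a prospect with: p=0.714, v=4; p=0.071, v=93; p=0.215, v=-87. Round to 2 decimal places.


EU = sum(p_i * v_i)
0.714 * 4 = 2.856
0.071 * 93 = 6.603
0.215 * -87 = -18.705
EU = 2.856 + 6.603 + -18.705
= -9.25


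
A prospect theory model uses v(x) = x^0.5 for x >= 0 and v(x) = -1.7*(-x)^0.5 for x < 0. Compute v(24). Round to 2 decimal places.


Since x = 24 >= 0, use v(x) = x^0.5
24^0.5 = 4.899
v(24) = 4.90


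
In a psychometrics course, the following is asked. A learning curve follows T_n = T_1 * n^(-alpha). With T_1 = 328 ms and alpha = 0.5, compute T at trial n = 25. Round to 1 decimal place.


T_n = 328 * 25^(-0.5)
25^(-0.5) = 0.2
T_n = 328 * 0.2
= 65.6 ms


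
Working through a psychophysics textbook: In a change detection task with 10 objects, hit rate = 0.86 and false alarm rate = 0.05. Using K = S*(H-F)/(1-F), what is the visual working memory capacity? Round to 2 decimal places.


K = S * (H - F) / (1 - F)
H - F = 0.81
1 - F = 0.95
K = 10 * 0.81 / 0.95
= 8.53


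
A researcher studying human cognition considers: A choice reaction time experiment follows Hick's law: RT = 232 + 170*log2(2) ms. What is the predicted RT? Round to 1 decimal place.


RT = 232 + 170 * log2(2)
log2(2) = 1.0
RT = 232 + 170 * 1.0
= 232 + 170.0
= 402.0 ms


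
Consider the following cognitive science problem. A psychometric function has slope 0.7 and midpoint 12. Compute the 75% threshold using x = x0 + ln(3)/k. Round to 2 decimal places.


At P = 0.75: 0.75 = 1/(1 + e^(-k*(x-x0)))
Solving: e^(-k*(x-x0)) = 1/3
x = x0 + ln(3)/k
ln(3) = 1.0986
x = 12 + 1.0986/0.7
= 12 + 1.5694
= 13.57


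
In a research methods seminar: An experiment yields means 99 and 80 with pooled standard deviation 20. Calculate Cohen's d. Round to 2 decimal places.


Cohen's d = (M1 - M2) / S_pooled
= (99 - 80) / 20
= 19 / 20
= 0.95


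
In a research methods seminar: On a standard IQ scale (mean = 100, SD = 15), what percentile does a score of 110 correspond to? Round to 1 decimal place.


z = (IQ - mean) / SD
z = (110 - 100) / 15 = 0.6667
Percentile = Phi(0.6667) * 100
Phi(0.6667) = 0.747518
= 74.8


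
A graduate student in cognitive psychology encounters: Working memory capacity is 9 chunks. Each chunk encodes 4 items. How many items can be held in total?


Total items = chunks * items_per_chunk
= 9 * 4
= 36


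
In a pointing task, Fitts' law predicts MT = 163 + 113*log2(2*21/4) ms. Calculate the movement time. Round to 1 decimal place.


MT = 163 + 113 * log2(2*21/4)
2D/W = 10.5
log2(10.5) = 3.3923
MT = 163 + 113 * 3.3923
= 546.3 ms


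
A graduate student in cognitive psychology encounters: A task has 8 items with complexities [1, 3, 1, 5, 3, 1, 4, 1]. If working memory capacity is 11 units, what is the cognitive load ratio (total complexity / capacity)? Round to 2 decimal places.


Total complexity = 1 + 3 + 1 + 5 + 3 + 1 + 4 + 1 = 19
Load = total / capacity = 19 / 11
= 1.73


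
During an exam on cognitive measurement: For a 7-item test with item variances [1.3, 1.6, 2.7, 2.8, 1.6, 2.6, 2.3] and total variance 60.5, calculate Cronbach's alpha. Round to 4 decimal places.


alpha = (k/(k-1)) * (1 - sum(s_i^2)/s_total^2)
sum(item variances) = 14.9
k/(k-1) = 7/6 = 1.166667
1 - 14.9/60.5 = 1 - 0.246281 = 0.753719
alpha = 1.166667 * 0.753719
= 0.8793


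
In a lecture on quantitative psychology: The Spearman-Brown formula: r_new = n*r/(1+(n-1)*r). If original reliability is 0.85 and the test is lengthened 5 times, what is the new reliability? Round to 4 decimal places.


r_new = n*r / (1 + (n-1)*r)
Numerator = 5 * 0.85 = 4.25
Denominator = 1 + 4 * 0.85 = 4.4
r_new = 4.25 / 4.4
= 0.9659


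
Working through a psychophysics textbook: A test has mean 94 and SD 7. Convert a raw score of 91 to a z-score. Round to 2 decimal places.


z = (X - mu) / sigma
= (91 - 94) / 7
= -3 / 7
= -0.43


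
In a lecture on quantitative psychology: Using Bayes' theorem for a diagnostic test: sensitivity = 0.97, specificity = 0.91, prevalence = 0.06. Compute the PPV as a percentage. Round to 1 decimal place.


PPV = (sens * prev) / (sens * prev + (1-spec) * (1-prev))
Numerator = 0.97 * 0.06 = 0.0582
P(positive and no disease) = (1 - spec) * (1 - prev) = (1 - 0.91) * (1 - 0.06) = 0.0846
Denominator = 0.0582 + 0.0846 = 0.1428
PPV = 0.0582 / 0.1428 = 0.407563
As percentage = 40.8


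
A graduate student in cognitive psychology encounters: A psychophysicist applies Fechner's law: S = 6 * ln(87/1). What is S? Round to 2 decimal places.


S = 6 * ln(87/1)
I/I0 = 87.0
ln(87.0) = 4.4659
S = 6 * 4.4659
= 26.80


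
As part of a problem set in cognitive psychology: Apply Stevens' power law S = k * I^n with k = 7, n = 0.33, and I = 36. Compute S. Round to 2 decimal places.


S = 7 * 36^0.33
36^0.33 = 3.2627
S = 7 * 3.2627
= 22.84


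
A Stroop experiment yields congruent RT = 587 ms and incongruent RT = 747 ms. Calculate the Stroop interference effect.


Stroop effect = RT(incongruent) - RT(congruent)
= 747 - 587
= 160 ms


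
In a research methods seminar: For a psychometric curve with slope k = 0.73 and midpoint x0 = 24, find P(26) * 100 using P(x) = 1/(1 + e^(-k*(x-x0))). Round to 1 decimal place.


P(x) = 1/(1 + e^(-0.73*(26 - 24)))
Exponent = -0.73 * 2 = -1.46
e^(-1.46) = 0.232236
P = 1/(1 + 0.232236) = 0.811533
Percentage = 81.2


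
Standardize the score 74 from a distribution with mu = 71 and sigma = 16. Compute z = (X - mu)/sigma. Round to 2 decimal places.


z = (X - mu) / sigma
= (74 - 71) / 16
= 3 / 16
= 0.19


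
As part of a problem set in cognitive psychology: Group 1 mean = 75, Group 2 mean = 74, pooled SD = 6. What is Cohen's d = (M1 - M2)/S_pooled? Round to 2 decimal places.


Cohen's d = (M1 - M2) / S_pooled
= (75 - 74) / 6
= 1 / 6
= 0.17


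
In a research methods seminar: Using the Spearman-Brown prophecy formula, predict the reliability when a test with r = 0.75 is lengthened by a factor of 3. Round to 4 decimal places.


r_new = n*r / (1 + (n-1)*r)
Numerator = 3 * 0.75 = 2.25
Denominator = 1 + 2 * 0.75 = 2.5
r_new = 2.25 / 2.5
= 0.9000


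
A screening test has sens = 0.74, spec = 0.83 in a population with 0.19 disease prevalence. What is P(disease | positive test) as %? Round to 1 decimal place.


PPV = (sens * prev) / (sens * prev + (1-spec) * (1-prev))
Numerator = 0.74 * 0.19 = 0.1406
P(positive and no disease) = (1 - spec) * (1 - prev) = (1 - 0.83) * (1 - 0.19) = 0.1377
Denominator = 0.1406 + 0.1377 = 0.2783
PPV = 0.1406 / 0.2783 = 0.50521
As percentage = 50.5


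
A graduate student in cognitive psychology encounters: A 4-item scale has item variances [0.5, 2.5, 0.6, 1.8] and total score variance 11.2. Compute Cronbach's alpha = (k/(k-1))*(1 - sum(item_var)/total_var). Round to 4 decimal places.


alpha = (k/(k-1)) * (1 - sum(s_i^2)/s_total^2)
sum(item variances) = 5.4
k/(k-1) = 4/3 = 1.333333
1 - 5.4/11.2 = 1 - 0.482143 = 0.517857
alpha = 1.333333 * 0.517857
= 0.6905


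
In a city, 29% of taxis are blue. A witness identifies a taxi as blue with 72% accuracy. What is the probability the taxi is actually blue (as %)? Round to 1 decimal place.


P(blue | says blue) = P(says blue | blue)*P(blue) / [P(says blue | blue)*P(blue) + P(says blue | not blue)*P(not blue)]
Numerator = 0.72 * 0.29 = 0.2088
False identification = 0.28 * 0.71 = 0.1988
P = 0.2088 / (0.2088 + 0.1988)
= 0.2088 / 0.4076
As percentage = 51.2


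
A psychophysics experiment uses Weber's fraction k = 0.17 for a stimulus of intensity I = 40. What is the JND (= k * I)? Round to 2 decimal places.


JND = k * I
JND = 0.17 * 40
= 6.80


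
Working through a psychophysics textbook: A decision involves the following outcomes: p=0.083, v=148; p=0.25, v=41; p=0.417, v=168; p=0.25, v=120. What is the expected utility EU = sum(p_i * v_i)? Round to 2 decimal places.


EU = sum(p_i * v_i)
0.083 * 148 = 12.284
0.25 * 41 = 10.25
0.417 * 168 = 70.056
0.25 * 120 = 30.0
EU = 12.284 + 10.25 + 70.056 + 30.0
= 122.59


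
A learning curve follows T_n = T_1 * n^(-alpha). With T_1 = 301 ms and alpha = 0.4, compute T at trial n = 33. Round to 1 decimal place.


T_n = 301 * 33^(-0.4)
33^(-0.4) = 0.246942
T_n = 301 * 0.246942
= 74.3 ms


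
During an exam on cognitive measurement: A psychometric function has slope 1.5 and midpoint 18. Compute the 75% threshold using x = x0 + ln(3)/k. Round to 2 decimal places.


At P = 0.75: 0.75 = 1/(1 + e^(-k*(x-x0)))
Solving: e^(-k*(x-x0)) = 1/3
x = x0 + ln(3)/k
ln(3) = 1.0986
x = 18 + 1.0986/1.5
= 18 + 0.7324
= 18.73


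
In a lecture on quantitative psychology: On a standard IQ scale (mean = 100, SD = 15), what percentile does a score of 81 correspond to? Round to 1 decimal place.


z = (IQ - mean) / SD
z = (81 - 100) / 15 = -1.2667
Percentile = Phi(-1.2667) * 100
Phi(-1.2667) = 0.102631
= 10.3


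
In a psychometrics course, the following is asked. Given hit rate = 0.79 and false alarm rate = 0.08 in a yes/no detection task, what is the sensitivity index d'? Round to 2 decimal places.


d' = z(HR) - z(FAR)
z(0.79) = 0.8064
z(0.08) = -1.4051
d' = 0.8064 - -1.4051
= 2.21


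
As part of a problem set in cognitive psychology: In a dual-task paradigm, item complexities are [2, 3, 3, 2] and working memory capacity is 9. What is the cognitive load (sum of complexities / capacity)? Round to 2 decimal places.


Total complexity = 2 + 3 + 3 + 2 = 10
Load = total / capacity = 10 / 9
= 1.11


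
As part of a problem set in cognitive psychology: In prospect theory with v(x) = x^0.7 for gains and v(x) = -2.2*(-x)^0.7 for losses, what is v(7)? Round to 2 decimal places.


Since x = 7 >= 0, use v(x) = x^0.7
7^0.7 = 3.9045
v(7) = 3.90


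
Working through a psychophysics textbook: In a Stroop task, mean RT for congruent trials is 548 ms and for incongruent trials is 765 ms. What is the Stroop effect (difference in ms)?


Stroop effect = RT(incongruent) - RT(congruent)
= 765 - 548
= 217 ms


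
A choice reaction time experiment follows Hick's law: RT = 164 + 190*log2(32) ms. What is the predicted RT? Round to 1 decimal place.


RT = 164 + 190 * log2(32)
log2(32) = 5.0
RT = 164 + 190 * 5.0
= 164 + 950.0
= 1114.0 ms


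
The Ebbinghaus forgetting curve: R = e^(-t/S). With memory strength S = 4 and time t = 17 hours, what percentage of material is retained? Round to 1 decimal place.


R = e^(-t/S)
-t/S = -17/4 = -4.25
R = e^(-4.25) = 0.014264
Percentage = 0.014264 * 100
= 1.4


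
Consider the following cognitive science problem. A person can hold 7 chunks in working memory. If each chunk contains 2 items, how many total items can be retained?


Total items = chunks * items_per_chunk
= 7 * 2
= 14


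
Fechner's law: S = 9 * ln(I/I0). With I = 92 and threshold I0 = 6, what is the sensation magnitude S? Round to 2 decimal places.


S = 9 * ln(92/6)
I/I0 = 15.333333
ln(15.333333) = 2.73
S = 9 * 2.73
= 24.57


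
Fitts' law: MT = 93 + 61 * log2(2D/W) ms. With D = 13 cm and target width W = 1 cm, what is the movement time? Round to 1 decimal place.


MT = 93 + 61 * log2(2*13/1)
2D/W = 26.0
log2(26.0) = 4.7004
MT = 93 + 61 * 4.7004
= 379.7 ms


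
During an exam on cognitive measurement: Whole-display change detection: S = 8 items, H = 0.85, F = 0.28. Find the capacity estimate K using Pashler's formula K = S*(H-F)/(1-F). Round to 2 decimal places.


K = S * (H - F) / (1 - F)
H - F = 0.57
1 - F = 0.72
K = 8 * 0.57 / 0.72
= 6.33


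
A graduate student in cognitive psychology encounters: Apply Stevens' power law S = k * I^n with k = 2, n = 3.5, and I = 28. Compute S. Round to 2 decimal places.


S = 2 * 28^3.5
28^3.5 = 116159.0656
S = 2 * 116159.0656
= 232318.13


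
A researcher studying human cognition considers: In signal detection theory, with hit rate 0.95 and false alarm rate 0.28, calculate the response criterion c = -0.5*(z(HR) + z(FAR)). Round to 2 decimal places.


c = -0.5 * (z(HR) + z(FAR))
z(0.95) = 1.6449
z(0.28) = -0.5828
c = -0.5 * (1.6449 + -0.5828)
= -0.5 * 1.0621
= -0.53


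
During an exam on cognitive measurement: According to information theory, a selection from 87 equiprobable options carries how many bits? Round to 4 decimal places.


H = log2(n)
H = log2(87)
= 6.4429


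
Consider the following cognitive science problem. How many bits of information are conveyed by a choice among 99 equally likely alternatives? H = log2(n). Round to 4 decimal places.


H = log2(n)
H = log2(99)
= 6.6294


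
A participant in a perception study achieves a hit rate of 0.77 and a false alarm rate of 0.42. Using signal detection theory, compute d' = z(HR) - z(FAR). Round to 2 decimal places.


d' = z(HR) - z(FAR)
z(0.77) = 0.7388
z(0.42) = -0.2019
d' = 0.7388 - -0.2019
= 0.94


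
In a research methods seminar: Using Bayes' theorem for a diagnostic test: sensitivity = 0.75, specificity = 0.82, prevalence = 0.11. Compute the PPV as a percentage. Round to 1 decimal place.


PPV = (sens * prev) / (sens * prev + (1-spec) * (1-prev))
Numerator = 0.75 * 0.11 = 0.0825
P(positive and no disease) = (1 - spec) * (1 - prev) = (1 - 0.82) * (1 - 0.11) = 0.1602
Denominator = 0.0825 + 0.1602 = 0.2427
PPV = 0.0825 / 0.2427 = 0.339926
As percentage = 34.0


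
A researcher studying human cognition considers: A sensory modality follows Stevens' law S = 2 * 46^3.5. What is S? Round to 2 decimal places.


S = 2 * 46^3.5
46^3.5 = 660164.8712
S = 2 * 660164.8712
= 1320329.74


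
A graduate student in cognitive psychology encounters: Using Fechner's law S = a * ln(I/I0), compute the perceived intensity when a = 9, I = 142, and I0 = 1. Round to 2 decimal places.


S = 9 * ln(142/1)
I/I0 = 142.0
ln(142.0) = 4.9558
S = 9 * 4.9558
= 44.60


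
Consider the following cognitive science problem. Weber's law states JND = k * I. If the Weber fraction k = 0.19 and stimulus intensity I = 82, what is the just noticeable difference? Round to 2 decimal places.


JND = k * I
JND = 0.19 * 82
= 15.58


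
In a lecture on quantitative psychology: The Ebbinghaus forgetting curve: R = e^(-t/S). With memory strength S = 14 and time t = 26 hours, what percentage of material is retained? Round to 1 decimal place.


R = e^(-t/S)
-t/S = -26/14 = -1.857143
R = e^(-1.857143) = 0.156118
Percentage = 0.156118 * 100
= 15.6


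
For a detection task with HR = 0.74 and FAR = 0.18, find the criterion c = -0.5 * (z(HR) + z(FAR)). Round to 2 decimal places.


c = -0.5 * (z(HR) + z(FAR))
z(0.74) = 0.6433
z(0.18) = -0.9154
c = -0.5 * (0.6433 + -0.9154)
= -0.5 * -0.2721
= 0.14


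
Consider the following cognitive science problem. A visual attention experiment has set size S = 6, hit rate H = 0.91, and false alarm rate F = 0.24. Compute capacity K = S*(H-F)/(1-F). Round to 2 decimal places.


K = S * (H - F) / (1 - F)
H - F = 0.67
1 - F = 0.76
K = 6 * 0.67 / 0.76
= 5.29


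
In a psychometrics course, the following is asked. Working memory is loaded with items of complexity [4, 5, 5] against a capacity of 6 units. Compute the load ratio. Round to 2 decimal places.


Total complexity = 4 + 5 + 5 = 14
Load = total / capacity = 14 / 6
= 2.33


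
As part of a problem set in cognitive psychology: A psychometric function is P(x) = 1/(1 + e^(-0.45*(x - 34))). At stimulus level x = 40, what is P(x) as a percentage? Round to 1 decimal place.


P(x) = 1/(1 + e^(-0.45*(40 - 34)))
Exponent = -0.45 * 6 = -2.7
e^(-2.7) = 0.067206
P = 1/(1 + 0.067206) = 0.937026
Percentage = 93.7


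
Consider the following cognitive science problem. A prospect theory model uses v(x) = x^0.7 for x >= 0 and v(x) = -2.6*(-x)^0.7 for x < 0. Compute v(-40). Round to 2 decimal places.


Since x = -40 < 0, use v(x) = -lambda*(-x)^alpha
(-x) = 40
40^0.7 = 13.2264
v(-40) = -2.6 * 13.2264
= -34.39


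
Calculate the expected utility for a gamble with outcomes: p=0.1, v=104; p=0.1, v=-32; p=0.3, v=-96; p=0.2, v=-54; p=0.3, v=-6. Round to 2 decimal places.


EU = sum(p_i * v_i)
0.1 * 104 = 10.4
0.1 * -32 = -3.2
0.3 * -96 = -28.8
0.2 * -54 = -10.8
0.3 * -6 = -1.8
EU = 10.4 + -3.2 + -28.8 + -10.8 + -1.8
= -34.20


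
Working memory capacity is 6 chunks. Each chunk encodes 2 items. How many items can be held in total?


Total items = chunks * items_per_chunk
= 6 * 2
= 12


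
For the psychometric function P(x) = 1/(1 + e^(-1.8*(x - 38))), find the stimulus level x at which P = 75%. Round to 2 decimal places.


At P = 0.75: 0.75 = 1/(1 + e^(-k*(x-x0)))
Solving: e^(-k*(x-x0)) = 1/3
x = x0 + ln(3)/k
ln(3) = 1.0986
x = 38 + 1.0986/1.8
= 38 + 0.6103
= 38.61


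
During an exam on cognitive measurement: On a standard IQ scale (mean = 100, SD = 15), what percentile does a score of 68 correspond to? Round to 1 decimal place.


z = (IQ - mean) / SD
z = (68 - 100) / 15 = -2.1333
Percentile = Phi(-2.1333) * 100
Phi(-2.1333) = 0.01645
= 1.6


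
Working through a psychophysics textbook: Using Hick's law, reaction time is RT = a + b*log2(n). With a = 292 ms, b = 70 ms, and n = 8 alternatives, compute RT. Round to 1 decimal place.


RT = 292 + 70 * log2(8)
log2(8) = 3.0
RT = 292 + 70 * 3.0
= 292 + 210.0
= 502.0 ms


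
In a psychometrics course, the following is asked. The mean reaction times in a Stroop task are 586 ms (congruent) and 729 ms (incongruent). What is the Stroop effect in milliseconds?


Stroop effect = RT(incongruent) - RT(congruent)
= 729 - 586
= 143 ms
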